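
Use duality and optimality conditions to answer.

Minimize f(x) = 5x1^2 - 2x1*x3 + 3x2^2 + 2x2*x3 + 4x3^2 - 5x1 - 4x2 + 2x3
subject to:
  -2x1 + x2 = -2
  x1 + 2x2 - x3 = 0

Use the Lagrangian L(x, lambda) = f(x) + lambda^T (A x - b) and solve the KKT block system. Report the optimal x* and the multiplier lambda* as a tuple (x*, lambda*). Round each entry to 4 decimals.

Form the Lagrangian:
  L(x, lambda) = (1/2) x^T Q x + c^T x + lambda^T (A x - b)
Stationarity (grad_x L = 0): Q x + c + A^T lambda = 0.
Primal feasibility: A x = b.

This gives the KKT block system:
  [ Q   A^T ] [ x     ]   [-c ]
  [ A    0  ] [ lambda ] = [ b ]

Solving the linear system:
  x*      = (0.8465, -0.3071, 0.2323)
  lambda* = (2.2756, 1.5512)
  f(x*)   = 1.0059

x* = (0.8465, -0.3071, 0.2323), lambda* = (2.2756, 1.5512)


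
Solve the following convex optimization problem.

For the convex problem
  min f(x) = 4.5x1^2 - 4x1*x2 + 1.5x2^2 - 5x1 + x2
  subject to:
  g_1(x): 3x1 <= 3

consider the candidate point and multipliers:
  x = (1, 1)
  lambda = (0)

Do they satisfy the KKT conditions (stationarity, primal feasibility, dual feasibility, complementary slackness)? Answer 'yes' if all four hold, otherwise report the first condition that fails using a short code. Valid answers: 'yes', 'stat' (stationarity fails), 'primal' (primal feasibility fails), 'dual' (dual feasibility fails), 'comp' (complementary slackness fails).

Gradient of f: grad f(x) = Q x + c = (0, 0)
Constraint values g_i(x) = a_i^T x - b_i:
  g_1((1, 1)) = 0
Stationarity residual: grad f(x) + sum_i lambda_i a_i = (0, 0)
  -> stationarity OK
Primal feasibility (all g_i <= 0): OK
Dual feasibility (all lambda_i >= 0): OK
Complementary slackness (lambda_i * g_i(x) = 0 for all i): OK

Verdict: yes, KKT holds.

yes


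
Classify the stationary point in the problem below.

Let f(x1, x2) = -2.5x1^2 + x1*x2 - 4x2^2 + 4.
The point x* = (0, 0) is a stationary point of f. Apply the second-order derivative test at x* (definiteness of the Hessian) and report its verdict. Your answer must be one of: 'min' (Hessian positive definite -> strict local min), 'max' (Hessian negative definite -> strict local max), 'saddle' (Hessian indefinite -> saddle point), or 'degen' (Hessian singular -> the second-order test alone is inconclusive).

Compute the Hessian H = grad^2 f:
  H = [[-5, 1], [1, -8]]
Verify stationarity: grad f(x*) = H x* + g = (0, 0).
Eigenvalues of H: -8.3028, -4.6972.
Both eigenvalues < 0, so H is negative definite -> x* is a strict local max.

max


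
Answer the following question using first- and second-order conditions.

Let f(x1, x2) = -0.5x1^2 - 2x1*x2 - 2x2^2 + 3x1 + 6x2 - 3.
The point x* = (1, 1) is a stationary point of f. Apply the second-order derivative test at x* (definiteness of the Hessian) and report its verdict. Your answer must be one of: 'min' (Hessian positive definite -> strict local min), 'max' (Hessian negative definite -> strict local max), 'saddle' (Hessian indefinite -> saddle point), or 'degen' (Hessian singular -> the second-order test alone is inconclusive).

Compute the Hessian H = grad^2 f:
  H = [[-1, -2], [-2, -4]]
Verify stationarity: grad f(x*) = H x* + g = (0, 0).
Eigenvalues of H: -5, 0.
H has a zero eigenvalue (singular; negative semidefinite but not definite), so H is neither positive definite, negative definite, nor indefinite. The second-order test alone is inconclusive -> degen.
(Indeed, f is constant along the null direction of H through x*, so x* is not a strict local extremum.)

degen


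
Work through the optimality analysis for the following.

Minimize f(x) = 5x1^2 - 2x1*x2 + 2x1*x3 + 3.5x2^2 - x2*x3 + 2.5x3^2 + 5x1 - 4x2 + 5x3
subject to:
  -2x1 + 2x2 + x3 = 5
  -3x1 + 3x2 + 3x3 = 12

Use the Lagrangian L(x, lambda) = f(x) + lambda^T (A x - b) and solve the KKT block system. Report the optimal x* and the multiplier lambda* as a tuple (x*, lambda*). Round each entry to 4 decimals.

Form the Lagrangian:
  L(x, lambda) = (1/2) x^T Q x + c^T x + lambda^T (A x - b)
Stationarity (grad_x L = 0): Q x + c + A^T lambda = 0.
Primal feasibility: A x = b.

This gives the KKT block system:
  [ Q   A^T ] [ x     ]   [-c ]
  [ A    0  ] [ lambda ] = [ b ]

Solving the linear system:
  x*      = (-0.6923, 0.3077, 3)
  lambda* = (21.7692, -13.359)
  f(x*)   = 30.8846

x* = (-0.6923, 0.3077, 3), lambda* = (21.7692, -13.359)


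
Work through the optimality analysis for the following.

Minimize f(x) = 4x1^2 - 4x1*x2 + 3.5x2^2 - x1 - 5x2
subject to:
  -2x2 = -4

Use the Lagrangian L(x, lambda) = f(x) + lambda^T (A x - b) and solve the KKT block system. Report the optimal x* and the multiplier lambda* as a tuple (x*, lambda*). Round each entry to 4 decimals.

Form the Lagrangian:
  L(x, lambda) = (1/2) x^T Q x + c^T x + lambda^T (A x - b)
Stationarity (grad_x L = 0): Q x + c + A^T lambda = 0.
Primal feasibility: A x = b.

This gives the KKT block system:
  [ Q   A^T ] [ x     ]   [-c ]
  [ A    0  ] [ lambda ] = [ b ]

Solving the linear system:
  x*      = (1.125, 2)
  lambda* = (2.25)
  f(x*)   = -1.0625

x* = (1.125, 2), lambda* = (2.25)


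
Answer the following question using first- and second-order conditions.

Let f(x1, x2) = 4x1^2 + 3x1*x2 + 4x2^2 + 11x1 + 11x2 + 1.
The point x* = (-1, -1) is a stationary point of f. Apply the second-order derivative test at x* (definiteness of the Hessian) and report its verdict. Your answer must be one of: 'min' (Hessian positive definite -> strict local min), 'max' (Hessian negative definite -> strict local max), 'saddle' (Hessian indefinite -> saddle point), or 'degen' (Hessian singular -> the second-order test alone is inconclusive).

Compute the Hessian H = grad^2 f:
  H = [[8, 3], [3, 8]]
Verify stationarity: grad f(x*) = H x* + g = (0, 0).
Eigenvalues of H: 5, 11.
Both eigenvalues > 0, so H is positive definite -> x* is a strict local min.

min


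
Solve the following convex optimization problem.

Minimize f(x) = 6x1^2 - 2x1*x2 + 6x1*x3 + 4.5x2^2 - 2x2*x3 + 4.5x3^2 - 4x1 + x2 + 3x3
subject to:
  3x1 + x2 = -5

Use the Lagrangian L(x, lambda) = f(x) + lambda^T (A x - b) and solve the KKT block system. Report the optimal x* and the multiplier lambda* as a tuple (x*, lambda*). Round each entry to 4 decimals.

Form the Lagrangian:
  L(x, lambda) = (1/2) x^T Q x + c^T x + lambda^T (A x - b)
Stationarity (grad_x L = 0): Q x + c + A^T lambda = 0.
Primal feasibility: A x = b.

This gives the KKT block system:
  [ Q   A^T ] [ x     ]   [-c ]
  [ A    0  ] [ lambda ] = [ b ]

Solving the linear system:
  x*      = (-1.3558, -0.9326, 0.3633)
  lambda* = (5.4082)
  f(x*)   = 16.3109

x* = (-1.3558, -0.9326, 0.3633), lambda* = (5.4082)


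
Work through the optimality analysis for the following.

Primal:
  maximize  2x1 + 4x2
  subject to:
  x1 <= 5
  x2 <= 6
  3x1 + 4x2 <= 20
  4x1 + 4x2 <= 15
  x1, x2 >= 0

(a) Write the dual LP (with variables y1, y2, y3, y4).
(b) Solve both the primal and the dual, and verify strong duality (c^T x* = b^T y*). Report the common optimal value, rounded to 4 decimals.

The standard primal-dual pair for 'max c^T x s.t. A x <= b, x >= 0' is:
  Dual:  min b^T y  s.t.  A^T y >= c,  y >= 0.

So the dual LP is:
  minimize  5y1 + 6y2 + 20y3 + 15y4
  subject to:
    y1 + 3y3 + 4y4 >= 2
    y2 + 4y3 + 4y4 >= 4
    y1, y2, y3, y4 >= 0

Solving the primal: x* = (0, 3.75).
  primal value c^T x* = 15.
Solving the dual: y* = (0, 0, 0, 1).
  dual value b^T y* = 15.
Strong duality: c^T x* = b^T y*. Confirmed.

15


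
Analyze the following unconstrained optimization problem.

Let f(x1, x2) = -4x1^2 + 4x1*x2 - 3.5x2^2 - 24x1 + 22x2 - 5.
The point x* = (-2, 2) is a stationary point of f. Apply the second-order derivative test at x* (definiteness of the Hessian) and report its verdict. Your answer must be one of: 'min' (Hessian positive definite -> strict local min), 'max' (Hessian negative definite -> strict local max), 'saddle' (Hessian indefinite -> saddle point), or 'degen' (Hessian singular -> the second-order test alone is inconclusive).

Compute the Hessian H = grad^2 f:
  H = [[-8, 4], [4, -7]]
Verify stationarity: grad f(x*) = H x* + g = (0, 0).
Eigenvalues of H: -11.5311, -3.4689.
Both eigenvalues < 0, so H is negative definite -> x* is a strict local max.

max


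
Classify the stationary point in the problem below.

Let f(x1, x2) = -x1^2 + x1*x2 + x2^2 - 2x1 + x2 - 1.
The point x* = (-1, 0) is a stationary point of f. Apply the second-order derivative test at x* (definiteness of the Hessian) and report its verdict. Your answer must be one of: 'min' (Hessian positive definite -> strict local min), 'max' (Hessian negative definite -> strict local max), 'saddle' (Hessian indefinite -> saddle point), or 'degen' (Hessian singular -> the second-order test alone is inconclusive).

Compute the Hessian H = grad^2 f:
  H = [[-2, 1], [1, 2]]
Verify stationarity: grad f(x*) = H x* + g = (0, 0).
Eigenvalues of H: -2.2361, 2.2361.
Eigenvalues have mixed signs, so H is indefinite -> x* is a saddle point.

saddle


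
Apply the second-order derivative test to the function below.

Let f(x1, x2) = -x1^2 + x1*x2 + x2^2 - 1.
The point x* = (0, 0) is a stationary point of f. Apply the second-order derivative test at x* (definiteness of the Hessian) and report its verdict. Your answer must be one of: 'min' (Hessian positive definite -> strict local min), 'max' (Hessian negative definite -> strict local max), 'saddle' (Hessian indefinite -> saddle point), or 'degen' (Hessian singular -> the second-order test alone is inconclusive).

Compute the Hessian H = grad^2 f:
  H = [[-2, 1], [1, 2]]
Verify stationarity: grad f(x*) = H x* + g = (0, 0).
Eigenvalues of H: -2.2361, 2.2361.
Eigenvalues have mixed signs, so H is indefinite -> x* is a saddle point.

saddle


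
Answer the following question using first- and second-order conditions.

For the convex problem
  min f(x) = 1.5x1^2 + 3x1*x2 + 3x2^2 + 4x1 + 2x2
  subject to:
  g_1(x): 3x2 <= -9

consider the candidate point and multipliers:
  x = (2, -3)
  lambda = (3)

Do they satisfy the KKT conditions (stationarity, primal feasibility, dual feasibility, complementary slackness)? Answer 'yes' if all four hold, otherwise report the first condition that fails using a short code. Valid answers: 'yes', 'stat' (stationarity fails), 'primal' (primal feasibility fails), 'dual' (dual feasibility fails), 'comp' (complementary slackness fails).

Gradient of f: grad f(x) = Q x + c = (1, -10)
Constraint values g_i(x) = a_i^T x - b_i:
  g_1((2, -3)) = 0
Stationarity residual: grad f(x) + sum_i lambda_i a_i = (1, -1)
  -> stationarity FAILS
Primal feasibility (all g_i <= 0): OK
Dual feasibility (all lambda_i >= 0): OK
Complementary slackness (lambda_i * g_i(x) = 0 for all i): OK

Verdict: the first failing condition is stationarity -> stat.

stat


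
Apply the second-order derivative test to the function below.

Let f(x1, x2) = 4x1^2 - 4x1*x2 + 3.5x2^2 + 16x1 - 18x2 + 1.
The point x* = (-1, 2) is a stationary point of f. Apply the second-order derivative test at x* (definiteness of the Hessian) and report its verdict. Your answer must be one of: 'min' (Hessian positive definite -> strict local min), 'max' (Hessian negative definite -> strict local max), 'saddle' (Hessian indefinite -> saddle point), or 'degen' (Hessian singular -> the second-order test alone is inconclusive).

Compute the Hessian H = grad^2 f:
  H = [[8, -4], [-4, 7]]
Verify stationarity: grad f(x*) = H x* + g = (0, 0).
Eigenvalues of H: 3.4689, 11.5311.
Both eigenvalues > 0, so H is positive definite -> x* is a strict local min.

min


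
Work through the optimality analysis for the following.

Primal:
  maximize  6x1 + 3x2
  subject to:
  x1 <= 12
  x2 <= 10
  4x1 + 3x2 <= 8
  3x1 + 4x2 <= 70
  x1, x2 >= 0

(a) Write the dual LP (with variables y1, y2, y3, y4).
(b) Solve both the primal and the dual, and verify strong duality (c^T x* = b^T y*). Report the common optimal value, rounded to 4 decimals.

The standard primal-dual pair for 'max c^T x s.t. A x <= b, x >= 0' is:
  Dual:  min b^T y  s.t.  A^T y >= c,  y >= 0.

So the dual LP is:
  minimize  12y1 + 10y2 + 8y3 + 70y4
  subject to:
    y1 + 4y3 + 3y4 >= 6
    y2 + 3y3 + 4y4 >= 3
    y1, y2, y3, y4 >= 0

Solving the primal: x* = (2, 0).
  primal value c^T x* = 12.
Solving the dual: y* = (0, 0, 1.5, 0).
  dual value b^T y* = 12.
Strong duality: c^T x* = b^T y*. Confirmed.

12


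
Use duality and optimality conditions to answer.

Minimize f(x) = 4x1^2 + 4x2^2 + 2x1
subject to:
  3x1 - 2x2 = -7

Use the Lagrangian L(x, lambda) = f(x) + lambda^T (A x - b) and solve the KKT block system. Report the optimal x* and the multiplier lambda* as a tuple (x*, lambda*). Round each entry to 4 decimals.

Form the Lagrangian:
  L(x, lambda) = (1/2) x^T Q x + c^T x + lambda^T (A x - b)
Stationarity (grad_x L = 0): Q x + c + A^T lambda = 0.
Primal feasibility: A x = b.

This gives the KKT block system:
  [ Q   A^T ] [ x     ]   [-c ]
  [ A    0  ] [ lambda ] = [ b ]

Solving the linear system:
  x*      = (-1.6923, 0.9615)
  lambda* = (3.8462)
  f(x*)   = 11.7692

x* = (-1.6923, 0.9615), lambda* = (3.8462)


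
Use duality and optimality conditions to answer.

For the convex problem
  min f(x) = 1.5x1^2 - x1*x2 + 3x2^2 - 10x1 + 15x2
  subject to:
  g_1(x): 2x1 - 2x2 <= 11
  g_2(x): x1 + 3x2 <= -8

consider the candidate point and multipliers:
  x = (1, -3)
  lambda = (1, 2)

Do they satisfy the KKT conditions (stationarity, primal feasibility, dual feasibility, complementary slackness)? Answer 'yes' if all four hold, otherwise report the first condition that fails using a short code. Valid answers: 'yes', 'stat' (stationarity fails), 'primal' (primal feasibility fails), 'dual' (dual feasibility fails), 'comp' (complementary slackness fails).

Gradient of f: grad f(x) = Q x + c = (-4, -4)
Constraint values g_i(x) = a_i^T x - b_i:
  g_1((1, -3)) = -3
  g_2((1, -3)) = 0
Stationarity residual: grad f(x) + sum_i lambda_i a_i = (0, 0)
  -> stationarity OK
Primal feasibility (all g_i <= 0): OK
Dual feasibility (all lambda_i >= 0): OK
Complementary slackness (lambda_i * g_i(x) = 0 for all i): FAILS

Verdict: the first failing condition is complementary_slackness -> comp.

comp


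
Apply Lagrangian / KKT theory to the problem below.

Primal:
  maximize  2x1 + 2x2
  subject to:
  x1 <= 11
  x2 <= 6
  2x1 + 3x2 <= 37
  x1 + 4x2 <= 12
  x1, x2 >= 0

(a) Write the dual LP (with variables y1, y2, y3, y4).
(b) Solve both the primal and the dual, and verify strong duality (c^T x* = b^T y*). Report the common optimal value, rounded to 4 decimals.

The standard primal-dual pair for 'max c^T x s.t. A x <= b, x >= 0' is:
  Dual:  min b^T y  s.t.  A^T y >= c,  y >= 0.

So the dual LP is:
  minimize  11y1 + 6y2 + 37y3 + 12y4
  subject to:
    y1 + 2y3 + y4 >= 2
    y2 + 3y3 + 4y4 >= 2
    y1, y2, y3, y4 >= 0

Solving the primal: x* = (11, 0.25).
  primal value c^T x* = 22.5.
Solving the dual: y* = (1.5, 0, 0, 0.5).
  dual value b^T y* = 22.5.
Strong duality: c^T x* = b^T y*. Confirmed.

22.5


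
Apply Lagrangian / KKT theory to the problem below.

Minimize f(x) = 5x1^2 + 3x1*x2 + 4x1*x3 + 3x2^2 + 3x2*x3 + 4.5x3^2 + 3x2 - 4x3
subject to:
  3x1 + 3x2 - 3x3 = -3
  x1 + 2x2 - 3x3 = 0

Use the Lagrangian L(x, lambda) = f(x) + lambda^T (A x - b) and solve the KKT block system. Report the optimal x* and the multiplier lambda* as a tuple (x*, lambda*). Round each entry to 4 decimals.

Form the Lagrangian:
  L(x, lambda) = (1/2) x^T Q x + c^T x + lambda^T (A x - b)
Stationarity (grad_x L = 0): Q x + c + A^T lambda = 0.
Primal feasibility: A x = b.

This gives the KKT block system:
  [ Q   A^T ] [ x     ]   [-c ]
  [ A    0  ] [ lambda ] = [ b ]

Solving the linear system:
  x*      = (-1.6, 0.2, -0.4)
  lambda* = (10.7333, -15.2)
  f(x*)   = 17.2

x* = (-1.6, 0.2, -0.4), lambda* = (10.7333, -15.2)


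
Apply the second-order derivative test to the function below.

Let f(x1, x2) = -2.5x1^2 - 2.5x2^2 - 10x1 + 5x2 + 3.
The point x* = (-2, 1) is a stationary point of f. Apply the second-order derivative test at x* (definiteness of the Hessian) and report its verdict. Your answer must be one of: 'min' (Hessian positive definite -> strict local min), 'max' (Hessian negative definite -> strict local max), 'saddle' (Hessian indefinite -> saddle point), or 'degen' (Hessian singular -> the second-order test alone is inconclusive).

Compute the Hessian H = grad^2 f:
  H = [[-5, 0], [0, -5]]
Verify stationarity: grad f(x*) = H x* + g = (0, 0).
Eigenvalues of H: -5, -5.
Both eigenvalues < 0, so H is negative definite -> x* is a strict local max.

max


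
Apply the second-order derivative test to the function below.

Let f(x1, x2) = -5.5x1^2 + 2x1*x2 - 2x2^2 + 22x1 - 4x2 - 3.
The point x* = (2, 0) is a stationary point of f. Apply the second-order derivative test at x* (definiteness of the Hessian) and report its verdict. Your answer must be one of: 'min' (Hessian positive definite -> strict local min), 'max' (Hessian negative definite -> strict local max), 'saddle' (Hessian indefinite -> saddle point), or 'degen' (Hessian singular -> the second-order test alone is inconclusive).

Compute the Hessian H = grad^2 f:
  H = [[-11, 2], [2, -4]]
Verify stationarity: grad f(x*) = H x* + g = (0, 0).
Eigenvalues of H: -11.5311, -3.4689.
Both eigenvalues < 0, so H is negative definite -> x* is a strict local max.

max


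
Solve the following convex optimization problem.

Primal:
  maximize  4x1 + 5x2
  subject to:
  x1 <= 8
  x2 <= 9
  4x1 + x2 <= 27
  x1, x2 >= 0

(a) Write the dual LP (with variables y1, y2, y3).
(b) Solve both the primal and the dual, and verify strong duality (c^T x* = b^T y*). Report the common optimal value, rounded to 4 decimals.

The standard primal-dual pair for 'max c^T x s.t. A x <= b, x >= 0' is:
  Dual:  min b^T y  s.t.  A^T y >= c,  y >= 0.

So the dual LP is:
  minimize  8y1 + 9y2 + 27y3
  subject to:
    y1 + 4y3 >= 4
    y2 + y3 >= 5
    y1, y2, y3 >= 0

Solving the primal: x* = (4.5, 9).
  primal value c^T x* = 63.
Solving the dual: y* = (0, 4, 1).
  dual value b^T y* = 63.
Strong duality: c^T x* = b^T y*. Confirmed.

63


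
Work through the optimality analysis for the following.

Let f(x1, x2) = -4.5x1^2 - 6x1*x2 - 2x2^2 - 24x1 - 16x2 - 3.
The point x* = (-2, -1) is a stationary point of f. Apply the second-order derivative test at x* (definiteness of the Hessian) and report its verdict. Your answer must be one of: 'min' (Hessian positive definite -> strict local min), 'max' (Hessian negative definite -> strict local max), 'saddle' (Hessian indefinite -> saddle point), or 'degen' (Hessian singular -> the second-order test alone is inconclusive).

Compute the Hessian H = grad^2 f:
  H = [[-9, -6], [-6, -4]]
Verify stationarity: grad f(x*) = H x* + g = (0, 0).
Eigenvalues of H: -13, 0.
H has a zero eigenvalue (singular; negative semidefinite but not definite), so H is neither positive definite, negative definite, nor indefinite. The second-order test alone is inconclusive -> degen.
(Indeed, f is constant along the null direction of H through x*, so x* is not a strict local extremum.)

degen


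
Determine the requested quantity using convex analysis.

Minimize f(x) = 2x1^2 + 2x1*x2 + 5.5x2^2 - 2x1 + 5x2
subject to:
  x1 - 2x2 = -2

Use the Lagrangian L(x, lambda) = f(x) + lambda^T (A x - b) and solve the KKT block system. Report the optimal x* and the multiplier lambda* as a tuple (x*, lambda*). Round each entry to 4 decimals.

Form the Lagrangian:
  L(x, lambda) = (1/2) x^T Q x + c^T x + lambda^T (A x - b)
Stationarity (grad_x L = 0): Q x + c + A^T lambda = 0.
Primal feasibility: A x = b.

This gives the KKT block system:
  [ Q   A^T ] [ x     ]   [-c ]
  [ A    0  ] [ lambda ] = [ b ]

Solving the linear system:
  x*      = (-0.9143, 0.5429)
  lambda* = (4.5714)
  f(x*)   = 6.8429

x* = (-0.9143, 0.5429), lambda* = (4.5714)


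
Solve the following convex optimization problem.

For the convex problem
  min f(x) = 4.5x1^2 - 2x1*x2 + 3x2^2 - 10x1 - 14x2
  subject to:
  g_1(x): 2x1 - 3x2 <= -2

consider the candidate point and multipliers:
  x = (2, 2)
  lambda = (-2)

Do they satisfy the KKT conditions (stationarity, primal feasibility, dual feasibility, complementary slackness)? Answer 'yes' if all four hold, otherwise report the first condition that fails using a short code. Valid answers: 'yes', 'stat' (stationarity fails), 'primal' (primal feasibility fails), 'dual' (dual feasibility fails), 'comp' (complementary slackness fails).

Gradient of f: grad f(x) = Q x + c = (4, -6)
Constraint values g_i(x) = a_i^T x - b_i:
  g_1((2, 2)) = 0
Stationarity residual: grad f(x) + sum_i lambda_i a_i = (0, 0)
  -> stationarity OK
Primal feasibility (all g_i <= 0): OK
Dual feasibility (all lambda_i >= 0): FAILS
Complementary slackness (lambda_i * g_i(x) = 0 for all i): OK

Verdict: the first failing condition is dual_feasibility -> dual.

dual


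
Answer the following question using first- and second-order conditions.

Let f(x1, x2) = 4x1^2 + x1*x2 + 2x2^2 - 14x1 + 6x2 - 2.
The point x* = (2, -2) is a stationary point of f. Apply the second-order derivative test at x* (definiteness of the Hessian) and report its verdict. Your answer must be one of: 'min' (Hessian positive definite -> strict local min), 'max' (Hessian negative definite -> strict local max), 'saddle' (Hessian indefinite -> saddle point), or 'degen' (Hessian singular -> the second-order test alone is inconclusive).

Compute the Hessian H = grad^2 f:
  H = [[8, 1], [1, 4]]
Verify stationarity: grad f(x*) = H x* + g = (0, 0).
Eigenvalues of H: 3.7639, 8.2361.
Both eigenvalues > 0, so H is positive definite -> x* is a strict local min.

min


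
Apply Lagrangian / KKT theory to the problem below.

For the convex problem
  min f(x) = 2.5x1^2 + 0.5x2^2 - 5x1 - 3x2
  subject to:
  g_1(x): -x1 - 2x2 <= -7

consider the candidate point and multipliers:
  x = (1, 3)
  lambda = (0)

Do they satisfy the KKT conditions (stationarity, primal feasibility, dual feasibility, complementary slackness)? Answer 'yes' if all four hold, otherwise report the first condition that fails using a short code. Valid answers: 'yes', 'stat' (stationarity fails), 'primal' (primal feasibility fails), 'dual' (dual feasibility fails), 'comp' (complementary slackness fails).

Gradient of f: grad f(x) = Q x + c = (0, 0)
Constraint values g_i(x) = a_i^T x - b_i:
  g_1((1, 3)) = 0
Stationarity residual: grad f(x) + sum_i lambda_i a_i = (0, 0)
  -> stationarity OK
Primal feasibility (all g_i <= 0): OK
Dual feasibility (all lambda_i >= 0): OK
Complementary slackness (lambda_i * g_i(x) = 0 for all i): OK

Verdict: yes, KKT holds.

yes


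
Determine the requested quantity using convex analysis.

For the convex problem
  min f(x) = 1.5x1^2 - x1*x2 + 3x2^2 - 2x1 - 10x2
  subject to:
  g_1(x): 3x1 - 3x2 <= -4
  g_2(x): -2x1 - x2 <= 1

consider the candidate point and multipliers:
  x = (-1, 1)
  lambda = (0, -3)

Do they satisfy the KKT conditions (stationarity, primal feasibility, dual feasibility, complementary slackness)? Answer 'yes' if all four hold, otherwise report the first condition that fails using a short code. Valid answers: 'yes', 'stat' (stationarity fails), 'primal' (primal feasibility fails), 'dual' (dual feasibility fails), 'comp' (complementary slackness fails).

Gradient of f: grad f(x) = Q x + c = (-6, -3)
Constraint values g_i(x) = a_i^T x - b_i:
  g_1((-1, 1)) = -2
  g_2((-1, 1)) = 0
Stationarity residual: grad f(x) + sum_i lambda_i a_i = (0, 0)
  -> stationarity OK
Primal feasibility (all g_i <= 0): OK
Dual feasibility (all lambda_i >= 0): FAILS
Complementary slackness (lambda_i * g_i(x) = 0 for all i): OK

Verdict: the first failing condition is dual_feasibility -> dual.

dual


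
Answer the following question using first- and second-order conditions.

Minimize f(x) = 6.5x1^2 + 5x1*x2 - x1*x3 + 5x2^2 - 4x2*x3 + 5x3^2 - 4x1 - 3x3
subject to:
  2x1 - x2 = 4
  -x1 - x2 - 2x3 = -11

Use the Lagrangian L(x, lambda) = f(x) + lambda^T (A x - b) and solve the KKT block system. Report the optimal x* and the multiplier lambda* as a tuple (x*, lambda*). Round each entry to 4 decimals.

Form the Lagrangian:
  L(x, lambda) = (1/2) x^T Q x + c^T x + lambda^T (A x - b)
Stationarity (grad_x L = 0): Q x + c + A^T lambda = 0.
Primal feasibility: A x = b.

This gives the KKT block system:
  [ Q   A^T ] [ x     ]   [-c ]
  [ A    0  ] [ lambda ] = [ b ]

Solving the linear system:
  x*      = (2.4776, 0.9551, 3.7837)
  lambda* = (-7.4653, 14.2694)
  f(x*)   = 82.7816

x* = (2.4776, 0.9551, 3.7837), lambda* = (-7.4653, 14.2694)


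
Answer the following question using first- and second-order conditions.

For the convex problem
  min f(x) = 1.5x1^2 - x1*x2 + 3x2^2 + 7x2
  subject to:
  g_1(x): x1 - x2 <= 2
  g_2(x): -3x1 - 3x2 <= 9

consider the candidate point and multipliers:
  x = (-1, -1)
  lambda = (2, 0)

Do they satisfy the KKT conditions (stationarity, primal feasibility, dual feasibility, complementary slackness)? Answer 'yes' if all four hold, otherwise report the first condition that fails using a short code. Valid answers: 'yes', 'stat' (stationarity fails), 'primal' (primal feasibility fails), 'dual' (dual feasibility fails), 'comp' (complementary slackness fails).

Gradient of f: grad f(x) = Q x + c = (-2, 2)
Constraint values g_i(x) = a_i^T x - b_i:
  g_1((-1, -1)) = -2
  g_2((-1, -1)) = -3
Stationarity residual: grad f(x) + sum_i lambda_i a_i = (0, 0)
  -> stationarity OK
Primal feasibility (all g_i <= 0): OK
Dual feasibility (all lambda_i >= 0): OK
Complementary slackness (lambda_i * g_i(x) = 0 for all i): FAILS

Verdict: the first failing condition is complementary_slackness -> comp.

comp


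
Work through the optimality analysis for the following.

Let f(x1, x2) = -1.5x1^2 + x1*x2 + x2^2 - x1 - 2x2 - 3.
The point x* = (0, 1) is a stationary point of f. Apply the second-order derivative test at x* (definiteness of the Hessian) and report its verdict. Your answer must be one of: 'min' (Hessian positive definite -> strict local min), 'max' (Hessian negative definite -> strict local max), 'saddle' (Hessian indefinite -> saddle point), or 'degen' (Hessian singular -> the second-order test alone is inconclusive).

Compute the Hessian H = grad^2 f:
  H = [[-3, 1], [1, 2]]
Verify stationarity: grad f(x*) = H x* + g = (0, 0).
Eigenvalues of H: -3.1926, 2.1926.
Eigenvalues have mixed signs, so H is indefinite -> x* is a saddle point.

saddle


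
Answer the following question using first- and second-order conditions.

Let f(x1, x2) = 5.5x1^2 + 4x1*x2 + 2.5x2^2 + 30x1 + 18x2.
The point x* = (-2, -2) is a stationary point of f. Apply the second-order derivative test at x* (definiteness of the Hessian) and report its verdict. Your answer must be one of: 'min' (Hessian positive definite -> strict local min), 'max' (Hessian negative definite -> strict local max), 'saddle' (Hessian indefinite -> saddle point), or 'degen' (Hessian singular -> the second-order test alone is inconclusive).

Compute the Hessian H = grad^2 f:
  H = [[11, 4], [4, 5]]
Verify stationarity: grad f(x*) = H x* + g = (0, 0).
Eigenvalues of H: 3, 13.
Both eigenvalues > 0, so H is positive definite -> x* is a strict local min.

min


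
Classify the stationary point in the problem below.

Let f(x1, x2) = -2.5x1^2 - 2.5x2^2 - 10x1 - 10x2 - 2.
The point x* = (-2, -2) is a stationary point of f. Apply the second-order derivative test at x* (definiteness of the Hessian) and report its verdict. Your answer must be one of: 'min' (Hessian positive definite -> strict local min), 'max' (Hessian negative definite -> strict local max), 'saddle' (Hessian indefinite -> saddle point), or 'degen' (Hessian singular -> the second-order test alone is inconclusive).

Compute the Hessian H = grad^2 f:
  H = [[-5, 0], [0, -5]]
Verify stationarity: grad f(x*) = H x* + g = (0, 0).
Eigenvalues of H: -5, -5.
Both eigenvalues < 0, so H is negative definite -> x* is a strict local max.

max


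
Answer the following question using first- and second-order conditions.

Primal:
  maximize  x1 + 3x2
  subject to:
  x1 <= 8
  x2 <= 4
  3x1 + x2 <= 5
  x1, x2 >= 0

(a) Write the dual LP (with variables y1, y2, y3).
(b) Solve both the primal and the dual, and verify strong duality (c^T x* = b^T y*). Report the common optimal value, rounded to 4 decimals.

The standard primal-dual pair for 'max c^T x s.t. A x <= b, x >= 0' is:
  Dual:  min b^T y  s.t.  A^T y >= c,  y >= 0.

So the dual LP is:
  minimize  8y1 + 4y2 + 5y3
  subject to:
    y1 + 3y3 >= 1
    y2 + y3 >= 3
    y1, y2, y3 >= 0

Solving the primal: x* = (0.3333, 4).
  primal value c^T x* = 12.3333.
Solving the dual: y* = (0, 2.6667, 0.3333).
  dual value b^T y* = 12.3333.
Strong duality: c^T x* = b^T y*. Confirmed.

12.3333


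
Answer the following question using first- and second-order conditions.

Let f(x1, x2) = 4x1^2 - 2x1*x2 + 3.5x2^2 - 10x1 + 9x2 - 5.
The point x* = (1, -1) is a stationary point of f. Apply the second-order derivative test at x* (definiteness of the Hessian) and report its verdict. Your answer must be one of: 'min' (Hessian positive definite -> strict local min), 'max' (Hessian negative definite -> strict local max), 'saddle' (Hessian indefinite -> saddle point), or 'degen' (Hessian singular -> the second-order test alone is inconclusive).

Compute the Hessian H = grad^2 f:
  H = [[8, -2], [-2, 7]]
Verify stationarity: grad f(x*) = H x* + g = (0, 0).
Eigenvalues of H: 5.4384, 9.5616.
Both eigenvalues > 0, so H is positive definite -> x* is a strict local min.

min


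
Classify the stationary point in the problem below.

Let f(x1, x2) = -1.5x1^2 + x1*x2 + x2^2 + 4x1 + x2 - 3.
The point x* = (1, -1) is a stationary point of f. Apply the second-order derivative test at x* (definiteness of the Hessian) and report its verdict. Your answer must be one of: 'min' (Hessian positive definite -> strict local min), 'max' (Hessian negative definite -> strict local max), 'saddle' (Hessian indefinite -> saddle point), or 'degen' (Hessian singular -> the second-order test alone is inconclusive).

Compute the Hessian H = grad^2 f:
  H = [[-3, 1], [1, 2]]
Verify stationarity: grad f(x*) = H x* + g = (0, 0).
Eigenvalues of H: -3.1926, 2.1926.
Eigenvalues have mixed signs, so H is indefinite -> x* is a saddle point.

saddle


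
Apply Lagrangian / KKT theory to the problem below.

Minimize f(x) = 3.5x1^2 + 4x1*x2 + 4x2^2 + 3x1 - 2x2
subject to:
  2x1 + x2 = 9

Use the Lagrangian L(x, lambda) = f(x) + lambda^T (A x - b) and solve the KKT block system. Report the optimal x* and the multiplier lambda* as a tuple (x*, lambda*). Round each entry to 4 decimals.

Form the Lagrangian:
  L(x, lambda) = (1/2) x^T Q x + c^T x + lambda^T (A x - b)
Stationarity (grad_x L = 0): Q x + c + A^T lambda = 0.
Primal feasibility: A x = b.

This gives the KKT block system:
  [ Q   A^T ] [ x     ]   [-c ]
  [ A    0  ] [ lambda ] = [ b ]

Solving the linear system:
  x*      = (4.3913, 0.2174)
  lambda* = (-17.3043)
  f(x*)   = 84.2391

x* = (4.3913, 0.2174), lambda* = (-17.3043)


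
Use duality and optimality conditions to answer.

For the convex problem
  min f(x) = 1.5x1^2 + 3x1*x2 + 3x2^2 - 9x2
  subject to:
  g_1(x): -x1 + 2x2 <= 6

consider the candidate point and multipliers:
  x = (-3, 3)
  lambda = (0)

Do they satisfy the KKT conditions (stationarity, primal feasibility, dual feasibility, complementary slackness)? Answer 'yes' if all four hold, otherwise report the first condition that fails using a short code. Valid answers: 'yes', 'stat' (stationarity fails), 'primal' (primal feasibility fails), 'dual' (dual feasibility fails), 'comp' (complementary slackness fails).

Gradient of f: grad f(x) = Q x + c = (0, 0)
Constraint values g_i(x) = a_i^T x - b_i:
  g_1((-3, 3)) = 3
Stationarity residual: grad f(x) + sum_i lambda_i a_i = (0, 0)
  -> stationarity OK
Primal feasibility (all g_i <= 0): FAILS
Dual feasibility (all lambda_i >= 0): OK
Complementary slackness (lambda_i * g_i(x) = 0 for all i): OK

Verdict: the first failing condition is primal_feasibility -> primal.

primal


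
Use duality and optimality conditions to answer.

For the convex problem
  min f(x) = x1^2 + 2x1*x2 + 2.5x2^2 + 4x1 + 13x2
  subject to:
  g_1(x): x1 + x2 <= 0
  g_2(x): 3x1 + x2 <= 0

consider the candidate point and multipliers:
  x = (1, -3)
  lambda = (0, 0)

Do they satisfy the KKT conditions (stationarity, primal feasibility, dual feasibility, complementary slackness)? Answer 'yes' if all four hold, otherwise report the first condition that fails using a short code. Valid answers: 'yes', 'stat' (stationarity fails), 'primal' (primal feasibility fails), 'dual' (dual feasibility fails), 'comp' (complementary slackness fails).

Gradient of f: grad f(x) = Q x + c = (0, 0)
Constraint values g_i(x) = a_i^T x - b_i:
  g_1((1, -3)) = -2
  g_2((1, -3)) = 0
Stationarity residual: grad f(x) + sum_i lambda_i a_i = (0, 0)
  -> stationarity OK
Primal feasibility (all g_i <= 0): OK
Dual feasibility (all lambda_i >= 0): OK
Complementary slackness (lambda_i * g_i(x) = 0 for all i): OK

Verdict: yes, KKT holds.

yes


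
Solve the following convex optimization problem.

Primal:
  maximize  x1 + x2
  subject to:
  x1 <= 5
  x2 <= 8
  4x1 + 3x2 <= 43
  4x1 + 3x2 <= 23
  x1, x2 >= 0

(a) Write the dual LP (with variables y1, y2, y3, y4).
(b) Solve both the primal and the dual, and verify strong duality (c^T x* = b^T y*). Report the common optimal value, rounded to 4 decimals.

The standard primal-dual pair for 'max c^T x s.t. A x <= b, x >= 0' is:
  Dual:  min b^T y  s.t.  A^T y >= c,  y >= 0.

So the dual LP is:
  minimize  5y1 + 8y2 + 43y3 + 23y4
  subject to:
    y1 + 4y3 + 4y4 >= 1
    y2 + 3y3 + 3y4 >= 1
    y1, y2, y3, y4 >= 0

Solving the primal: x* = (0, 7.6667).
  primal value c^T x* = 7.6667.
Solving the dual: y* = (0, 0, 0, 0.3333).
  dual value b^T y* = 7.6667.
Strong duality: c^T x* = b^T y*. Confirmed.

7.6667


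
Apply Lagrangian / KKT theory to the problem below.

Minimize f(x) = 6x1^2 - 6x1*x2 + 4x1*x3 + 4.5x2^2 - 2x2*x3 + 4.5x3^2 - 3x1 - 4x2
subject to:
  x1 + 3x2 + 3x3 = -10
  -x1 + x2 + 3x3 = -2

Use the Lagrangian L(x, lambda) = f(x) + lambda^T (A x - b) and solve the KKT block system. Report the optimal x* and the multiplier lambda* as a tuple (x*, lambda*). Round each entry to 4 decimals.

Form the Lagrangian:
  L(x, lambda) = (1/2) x^T Q x + c^T x + lambda^T (A x - b)
Stationarity (grad_x L = 0): Q x + c + A^T lambda = 0.
Primal feasibility: A x = b.

This gives the KKT block system:
  [ Q   A^T ] [ x     ]   [-c ]
  [ A    0  ] [ lambda ] = [ b ]

Solving the linear system:
  x*      = (-1.6519, -2.3481, -0.4346)
  lambda* = (6.2062, -4.2654)
  f(x*)   = 33.9395

x* = (-1.6519, -2.3481, -0.4346), lambda* = (6.2062, -4.2654)


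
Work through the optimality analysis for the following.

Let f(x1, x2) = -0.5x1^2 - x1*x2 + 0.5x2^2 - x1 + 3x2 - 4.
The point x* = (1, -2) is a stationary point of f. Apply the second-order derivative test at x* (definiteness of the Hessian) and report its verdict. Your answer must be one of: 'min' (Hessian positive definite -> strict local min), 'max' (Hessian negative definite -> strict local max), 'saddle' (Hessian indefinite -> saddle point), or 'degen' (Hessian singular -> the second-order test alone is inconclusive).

Compute the Hessian H = grad^2 f:
  H = [[-1, -1], [-1, 1]]
Verify stationarity: grad f(x*) = H x* + g = (0, 0).
Eigenvalues of H: -1.4142, 1.4142.
Eigenvalues have mixed signs, so H is indefinite -> x* is a saddle point.

saddle


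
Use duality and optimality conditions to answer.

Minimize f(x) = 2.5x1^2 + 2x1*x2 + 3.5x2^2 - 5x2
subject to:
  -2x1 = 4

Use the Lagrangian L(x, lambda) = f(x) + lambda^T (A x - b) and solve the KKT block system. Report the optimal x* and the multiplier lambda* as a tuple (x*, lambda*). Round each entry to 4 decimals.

Form the Lagrangian:
  L(x, lambda) = (1/2) x^T Q x + c^T x + lambda^T (A x - b)
Stationarity (grad_x L = 0): Q x + c + A^T lambda = 0.
Primal feasibility: A x = b.

This gives the KKT block system:
  [ Q   A^T ] [ x     ]   [-c ]
  [ A    0  ] [ lambda ] = [ b ]

Solving the linear system:
  x*      = (-2, 1.2857)
  lambda* = (-3.7143)
  f(x*)   = 4.2143

x* = (-2, 1.2857), lambda* = (-3.7143)


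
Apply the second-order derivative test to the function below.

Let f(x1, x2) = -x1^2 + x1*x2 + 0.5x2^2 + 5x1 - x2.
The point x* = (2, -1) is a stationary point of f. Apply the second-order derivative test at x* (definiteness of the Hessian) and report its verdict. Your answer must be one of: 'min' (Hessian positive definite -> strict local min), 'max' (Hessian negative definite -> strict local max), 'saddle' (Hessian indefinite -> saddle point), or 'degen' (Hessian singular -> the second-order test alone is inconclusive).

Compute the Hessian H = grad^2 f:
  H = [[-2, 1], [1, 1]]
Verify stationarity: grad f(x*) = H x* + g = (0, 0).
Eigenvalues of H: -2.3028, 1.3028.
Eigenvalues have mixed signs, so H is indefinite -> x* is a saddle point.

saddle


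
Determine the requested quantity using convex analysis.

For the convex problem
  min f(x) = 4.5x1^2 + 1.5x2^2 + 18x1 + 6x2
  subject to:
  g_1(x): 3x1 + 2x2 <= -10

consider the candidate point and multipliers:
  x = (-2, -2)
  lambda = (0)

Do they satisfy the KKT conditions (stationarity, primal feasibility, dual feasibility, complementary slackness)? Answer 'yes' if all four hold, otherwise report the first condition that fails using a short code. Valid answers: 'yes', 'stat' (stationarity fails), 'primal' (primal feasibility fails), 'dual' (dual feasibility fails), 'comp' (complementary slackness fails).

Gradient of f: grad f(x) = Q x + c = (0, 0)
Constraint values g_i(x) = a_i^T x - b_i:
  g_1((-2, -2)) = 0
Stationarity residual: grad f(x) + sum_i lambda_i a_i = (0, 0)
  -> stationarity OK
Primal feasibility (all g_i <= 0): OK
Dual feasibility (all lambda_i >= 0): OK
Complementary slackness (lambda_i * g_i(x) = 0 for all i): OK

Verdict: yes, KKT holds.

yes


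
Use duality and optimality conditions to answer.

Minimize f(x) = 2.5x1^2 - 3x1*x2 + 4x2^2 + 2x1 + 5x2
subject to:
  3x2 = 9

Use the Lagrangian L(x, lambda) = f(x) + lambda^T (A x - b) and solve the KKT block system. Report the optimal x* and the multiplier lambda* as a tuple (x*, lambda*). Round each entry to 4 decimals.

Form the Lagrangian:
  L(x, lambda) = (1/2) x^T Q x + c^T x + lambda^T (A x - b)
Stationarity (grad_x L = 0): Q x + c + A^T lambda = 0.
Primal feasibility: A x = b.

This gives the KKT block system:
  [ Q   A^T ] [ x     ]   [-c ]
  [ A    0  ] [ lambda ] = [ b ]

Solving the linear system:
  x*      = (1.4, 3)
  lambda* = (-8.2667)
  f(x*)   = 46.1

x* = (1.4, 3), lambda* = (-8.2667)


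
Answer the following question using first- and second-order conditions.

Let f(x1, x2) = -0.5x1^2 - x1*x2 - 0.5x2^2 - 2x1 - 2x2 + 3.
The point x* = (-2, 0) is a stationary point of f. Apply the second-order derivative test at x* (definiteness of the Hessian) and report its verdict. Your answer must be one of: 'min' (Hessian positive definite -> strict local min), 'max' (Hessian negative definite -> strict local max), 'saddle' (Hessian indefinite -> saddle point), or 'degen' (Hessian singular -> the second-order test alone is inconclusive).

Compute the Hessian H = grad^2 f:
  H = [[-1, -1], [-1, -1]]
Verify stationarity: grad f(x*) = H x* + g = (0, 0).
Eigenvalues of H: -2, 0.
H has a zero eigenvalue (singular; negative semidefinite but not definite), so H is neither positive definite, negative definite, nor indefinite. The second-order test alone is inconclusive -> degen.
(Indeed, f is constant along the null direction of H through x*, so x* is not a strict local extremum.)

degen


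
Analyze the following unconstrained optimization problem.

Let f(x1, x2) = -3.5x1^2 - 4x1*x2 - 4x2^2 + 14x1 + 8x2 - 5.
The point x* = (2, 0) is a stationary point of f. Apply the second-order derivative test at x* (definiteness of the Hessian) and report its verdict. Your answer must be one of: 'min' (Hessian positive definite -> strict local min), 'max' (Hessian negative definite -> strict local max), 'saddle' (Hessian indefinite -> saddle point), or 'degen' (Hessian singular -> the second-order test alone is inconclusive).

Compute the Hessian H = grad^2 f:
  H = [[-7, -4], [-4, -8]]
Verify stationarity: grad f(x*) = H x* + g = (0, 0).
Eigenvalues of H: -11.5311, -3.4689.
Both eigenvalues < 0, so H is negative definite -> x* is a strict local max.

max
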